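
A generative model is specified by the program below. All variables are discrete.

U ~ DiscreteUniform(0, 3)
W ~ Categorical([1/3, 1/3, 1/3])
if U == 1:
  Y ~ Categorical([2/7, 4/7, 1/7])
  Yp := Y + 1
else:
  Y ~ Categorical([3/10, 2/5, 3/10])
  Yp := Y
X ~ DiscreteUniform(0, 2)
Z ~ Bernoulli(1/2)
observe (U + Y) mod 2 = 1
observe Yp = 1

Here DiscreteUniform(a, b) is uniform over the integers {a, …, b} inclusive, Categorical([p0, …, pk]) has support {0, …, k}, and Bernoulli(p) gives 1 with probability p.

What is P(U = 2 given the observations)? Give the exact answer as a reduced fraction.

Enumerate traces; 54 have nonzero weight after conditioning:
  (U=0, W=0, Y=1, X=0, Z=0) weight 1/180
  (U=0, W=0, Y=1, X=0, Z=1) weight 1/180
  (U=0, W=0, Y=1, X=1, Z=0) weight 1/180
  (U=0, W=0, Y=1, X=1, Z=1) weight 1/180
  (U=0, W=0, Y=1, X=2, Z=0) weight 1/180
  (U=0, W=0, Y=1, X=2, Z=1) weight 1/180
  (U=0, W=1, Y=1, X=0, Z=0) weight 1/180
  (U=0, W=1, Y=1, X=0, Z=1) weight 1/180
  (U=1, W=0, Y=0, X=0, Z=0) weight 1/252
  (U=2, W=0, Y=1, X=0, Z=0) weight 1/180
  … 44 more
Group by U:
  weight(U=0) = 1/10
  weight(U=1) = 1/14
  weight(U=2) = 1/10
Total weight = 1/10 + 1/14 + 1/10 = 19/70
P(U=0 | obs) = 1/10 / 19/70 = 7/19
P(U=1 | obs) = 1/14 / 19/70 = 5/19
P(U=2 | obs) = 1/10 / 19/70 = 7/19

P(U = 2 | obs) = 7/19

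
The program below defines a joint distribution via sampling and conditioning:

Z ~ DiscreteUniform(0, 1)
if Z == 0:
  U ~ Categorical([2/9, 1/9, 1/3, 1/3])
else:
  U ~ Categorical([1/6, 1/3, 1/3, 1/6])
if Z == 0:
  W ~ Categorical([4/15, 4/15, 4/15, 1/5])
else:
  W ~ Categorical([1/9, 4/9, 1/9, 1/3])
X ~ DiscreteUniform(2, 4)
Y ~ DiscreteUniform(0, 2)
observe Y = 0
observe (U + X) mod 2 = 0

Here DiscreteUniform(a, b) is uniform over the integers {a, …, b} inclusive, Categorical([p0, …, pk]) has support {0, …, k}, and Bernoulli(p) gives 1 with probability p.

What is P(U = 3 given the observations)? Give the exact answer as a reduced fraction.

Enumerate traces; 48 have nonzero weight after conditioning:
  (Z=0, U=0, W=0, X=2, Y=0) weight 4/1215
  (Z=0, U=0, W=0, X=4, Y=0) weight 4/1215
  (Z=0, U=0, W=1, X=2, Y=0) weight 4/1215
  (Z=0, U=0, W=1, X=4, Y=0) weight 4/1215
  (Z=0, U=0, W=2, X=2, Y=0) weight 4/1215
  (Z=0, U=0, W=2, X=4, Y=0) weight 4/1215
  (Z=0, U=0, W=3, X=2, Y=0) weight 1/405
  (Z=0, U=0, W=3, X=4, Y=0) weight 1/405
  (Z=0, U=1, W=0, X=3, Y=0) weight 2/1215
  (Z=0, U=2, W=0, X=2, Y=0) weight 2/405
  … 38 more
Group by U:
  weight(U=0) = 7/162
  weight(U=1) = 2/81
  weight(U=2) = 2/27
  weight(U=3) = 1/36
Total weight = 7/162 + 2/81 + 2/27 + 1/36 = 55/324
P(U=0 | obs) = 7/162 / 55/324 = 14/55
P(U=1 | obs) = 2/81 / 55/324 = 8/55
P(U=2 | obs) = 2/27 / 55/324 = 24/55
P(U=3 | obs) = 1/36 / 55/324 = 9/55

P(U = 3 | obs) = 9/55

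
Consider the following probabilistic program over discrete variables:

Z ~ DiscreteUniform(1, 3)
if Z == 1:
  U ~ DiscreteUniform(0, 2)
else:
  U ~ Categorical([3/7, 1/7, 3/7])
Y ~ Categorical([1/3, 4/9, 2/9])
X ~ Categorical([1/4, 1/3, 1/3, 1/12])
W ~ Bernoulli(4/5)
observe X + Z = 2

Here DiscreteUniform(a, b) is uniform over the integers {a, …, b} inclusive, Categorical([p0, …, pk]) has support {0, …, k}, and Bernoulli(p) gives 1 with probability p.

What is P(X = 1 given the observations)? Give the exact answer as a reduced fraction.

P(X = 1 | obs) = 4/7

Enumerate traces; 36 have nonzero weight after conditioning:
  (Z=1, U=0, Y=0, X=1, W=0) weight 1/405
  (Z=1, U=0, Y=0, X=1, W=1) weight 4/405
  (Z=1, U=0, Y=1, X=1, W=0) weight 4/1215
  (Z=1, U=0, Y=1, X=1, W=1) weight 16/1215
  (Z=1, U=0, Y=2, X=1, W=0) weight 2/1215
  (Z=1, U=0, Y=2, X=1, W=1) weight 8/1215
  (Z=1, U=1, Y=0, X=1, W=0) weight 1/405
  (Z=1, U=1, Y=0, X=1, W=1) weight 4/405
  (Z=2, U=0, Y=0, X=0, W=0) weight 1/420
  … 27 more
Group by X:
  weight(X=0) = 1/12
  weight(X=1) = 1/9
Total weight = 1/12 + 1/9 = 7/36
P(X=0 | obs) = 1/12 / 7/36 = 3/7
P(X=1 | obs) = 1/9 / 7/36 = 4/7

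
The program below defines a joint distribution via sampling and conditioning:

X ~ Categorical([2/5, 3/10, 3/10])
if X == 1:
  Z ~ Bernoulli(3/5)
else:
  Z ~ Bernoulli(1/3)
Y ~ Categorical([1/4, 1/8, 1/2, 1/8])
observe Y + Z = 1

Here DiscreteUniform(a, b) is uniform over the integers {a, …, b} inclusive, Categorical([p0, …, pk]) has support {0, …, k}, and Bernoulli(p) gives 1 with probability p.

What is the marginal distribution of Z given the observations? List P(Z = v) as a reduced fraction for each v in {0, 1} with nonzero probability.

Enumerate traces; 6 have nonzero weight after conditioning:
  (X=0, Z=0, Y=1) weight 1/30
  (X=0, Z=1, Y=0) weight 1/30
  (X=1, Z=0, Y=1) weight 3/200
  (X=1, Z=1, Y=0) weight 9/200
  (X=2, Z=0, Y=1) weight 1/40
  (X=2, Z=1, Y=0) weight 1/40
Group by Z:
  weight(Z=0) = 11/150
  weight(Z=1) = 31/300
Total weight = 11/150 + 31/300 = 53/300
P(Z=0 | obs) = 11/150 / 53/300 = 22/53
P(Z=1 | obs) = 31/300 / 53/300 = 31/53

P(Z=0) = 22/53, P(Z=1) = 31/53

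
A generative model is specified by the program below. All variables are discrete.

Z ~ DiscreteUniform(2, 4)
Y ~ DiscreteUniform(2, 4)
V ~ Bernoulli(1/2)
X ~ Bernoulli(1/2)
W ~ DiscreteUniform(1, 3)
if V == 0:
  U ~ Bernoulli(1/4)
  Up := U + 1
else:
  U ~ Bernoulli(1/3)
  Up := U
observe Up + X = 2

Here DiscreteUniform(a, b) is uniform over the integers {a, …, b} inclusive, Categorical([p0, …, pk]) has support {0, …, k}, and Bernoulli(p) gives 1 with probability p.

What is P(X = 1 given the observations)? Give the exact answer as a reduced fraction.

P(X = 1 | obs) = 13/16

Enumerate traces; 81 have nonzero weight after conditioning:
  (Z=2, Y=2, V=0, X=0, W=1, U=1) weight 1/432
  (Z=2, Y=2, V=0, X=0, W=2, U=1) weight 1/432
  (Z=2, Y=2, V=0, X=0, W=3, U=1) weight 1/432
  (Z=2, Y=2, V=0, X=1, W=1, U=0) weight 1/144
  (Z=2, Y=2, V=0, X=1, W=2, U=0) weight 1/144
  (Z=2, Y=2, V=0, X=1, W=3, U=0) weight 1/144
  (Z=2, Y=2, V=1, X=1, W=1, U=1) weight 1/324
  (Z=2, Y=2, V=1, X=1, W=2, U=1) weight 1/324
  … 73 more
Group by X:
  weight(X=0) = 1/16
  weight(X=1) = 13/48
Total weight = 1/16 + 13/48 = 1/3
P(X=0 | obs) = 1/16 / 1/3 = 3/16
P(X=1 | obs) = 13/48 / 1/3 = 13/16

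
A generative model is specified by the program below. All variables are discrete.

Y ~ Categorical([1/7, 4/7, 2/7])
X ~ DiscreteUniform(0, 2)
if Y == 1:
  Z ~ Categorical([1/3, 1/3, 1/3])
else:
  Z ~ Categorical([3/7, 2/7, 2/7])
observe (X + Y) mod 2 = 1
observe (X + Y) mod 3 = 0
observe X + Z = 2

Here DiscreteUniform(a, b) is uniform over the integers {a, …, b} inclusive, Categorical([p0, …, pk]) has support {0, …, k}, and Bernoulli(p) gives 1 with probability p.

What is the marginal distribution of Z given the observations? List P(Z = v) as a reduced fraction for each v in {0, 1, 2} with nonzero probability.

Enumerate traces; 2 have nonzero weight after conditioning:
  (Y=1, X=2, Z=0) weight 4/63
  (Y=2, X=1, Z=1) weight 4/147
Group by Z:
  weight(Z=0) = 4/63
  weight(Z=1) = 4/147
Total weight = 4/63 + 4/147 = 40/441
P(Z=0 | obs) = 4/63 / 40/441 = 7/10
P(Z=1 | obs) = 4/147 / 40/441 = 3/10

P(Z=0) = 7/10, P(Z=1) = 3/10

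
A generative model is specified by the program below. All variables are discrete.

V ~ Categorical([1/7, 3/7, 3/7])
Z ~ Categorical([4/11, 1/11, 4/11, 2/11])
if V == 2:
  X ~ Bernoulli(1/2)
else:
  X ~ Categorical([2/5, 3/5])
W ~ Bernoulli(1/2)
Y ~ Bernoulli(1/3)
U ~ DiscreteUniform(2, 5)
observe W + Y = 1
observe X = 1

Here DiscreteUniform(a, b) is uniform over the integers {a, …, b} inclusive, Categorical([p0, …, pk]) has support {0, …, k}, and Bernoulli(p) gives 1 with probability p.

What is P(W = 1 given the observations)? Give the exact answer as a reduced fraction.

P(W = 1 | obs) = 2/3

Enumerate traces; 96 have nonzero weight after conditioning:
  (V=0, Z=0, X=1, W=0, Y=1, U=2) weight 1/770
  (V=0, Z=0, X=1, W=0, Y=1, U=3) weight 1/770
  (V=0, Z=0, X=1, W=0, Y=1, U=4) weight 1/770
  (V=0, Z=0, X=1, W=0, Y=1, U=5) weight 1/770
  (V=0, Z=0, X=1, W=1, Y=0, U=2) weight 1/385
  (V=0, Z=0, X=1, W=1, Y=0, U=3) weight 1/385
  (V=0, Z=0, X=1, W=1, Y=0, U=4) weight 1/385
  (V=0, Z=0, X=1, W=1, Y=0, U=5) weight 1/385
  … 88 more
Group by W:
  weight(W=0) = 13/140
  weight(W=1) = 13/70
Total weight = 13/140 + 13/70 = 39/140
P(W=0 | obs) = 13/140 / 39/140 = 1/3
P(W=1 | obs) = 13/70 / 39/140 = 2/3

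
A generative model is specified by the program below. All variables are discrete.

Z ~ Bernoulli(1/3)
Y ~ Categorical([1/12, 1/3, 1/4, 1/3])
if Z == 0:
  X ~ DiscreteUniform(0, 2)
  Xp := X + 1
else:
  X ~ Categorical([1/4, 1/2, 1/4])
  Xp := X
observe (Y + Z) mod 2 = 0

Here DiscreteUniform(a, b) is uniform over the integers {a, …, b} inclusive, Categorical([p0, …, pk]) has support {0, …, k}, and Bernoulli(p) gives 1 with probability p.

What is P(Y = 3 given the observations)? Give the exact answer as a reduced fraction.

P(Y = 3 | obs) = 1/4

Enumerate traces; 12 have nonzero weight after conditioning:
  (Z=0, Y=0, X=0) weight 1/54
  (Z=0, Y=0, X=1) weight 1/54
  (Z=0, Y=0, X=2) weight 1/54
  (Z=0, Y=2, X=0) weight 1/18
  (Z=0, Y=2, X=1) weight 1/18
  (Z=0, Y=2, X=2) weight 1/18
  (Z=1, Y=1, X=0) weight 1/36
  (Z=1, Y=1, X=1) weight 1/18
  (Z=1, Y=3, X=0) weight 1/36
  … 3 more
Group by Y:
  weight(Y=0) = 1/18
  weight(Y=1) = 1/9
  weight(Y=2) = 1/6
  weight(Y=3) = 1/9
Total weight = 1/18 + 1/9 + 1/6 + 1/9 = 4/9
P(Y=0 | obs) = 1/18 / 4/9 = 1/8
P(Y=1 | obs) = 1/9 / 4/9 = 1/4
P(Y=2 | obs) = 1/6 / 4/9 = 3/8
P(Y=3 | obs) = 1/9 / 4/9 = 1/4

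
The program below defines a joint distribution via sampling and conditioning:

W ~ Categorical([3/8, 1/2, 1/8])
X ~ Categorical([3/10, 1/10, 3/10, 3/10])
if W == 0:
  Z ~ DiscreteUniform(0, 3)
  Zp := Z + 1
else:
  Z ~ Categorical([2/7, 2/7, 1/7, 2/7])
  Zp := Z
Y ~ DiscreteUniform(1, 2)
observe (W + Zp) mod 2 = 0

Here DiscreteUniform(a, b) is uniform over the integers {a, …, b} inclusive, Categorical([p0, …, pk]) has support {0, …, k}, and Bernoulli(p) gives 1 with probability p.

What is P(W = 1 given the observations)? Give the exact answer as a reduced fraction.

P(W = 1 | obs) = 32/59

Enumerate traces; 48 have nonzero weight after conditioning:
  (W=0, X=0, Z=1, Y=1) weight 9/640
  (W=0, X=0, Z=1, Y=2) weight 9/640
  (W=0, X=0, Z=3, Y=1) weight 9/640
  (W=0, X=0, Z=3, Y=2) weight 9/640
  (W=0, X=1, Z=1, Y=1) weight 3/640
  (W=0, X=1, Z=1, Y=2) weight 3/640
  (W=0, X=1, Z=3, Y=1) weight 3/640
  (W=0, X=1, Z=3, Y=2) weight 3/640
  (W=1, X=0, Z=1, Y=1) weight 3/140
  (W=2, X=0, Z=0, Y=1) weight 3/560
  … 38 more
Group by W:
  weight(W=0) = 3/16
  weight(W=1) = 2/7
  weight(W=2) = 3/56
Total weight = 3/16 + 2/7 + 3/56 = 59/112
P(W=0 | obs) = 3/16 / 59/112 = 21/59
P(W=1 | obs) = 2/7 / 59/112 = 32/59
P(W=2 | obs) = 3/56 / 59/112 = 6/59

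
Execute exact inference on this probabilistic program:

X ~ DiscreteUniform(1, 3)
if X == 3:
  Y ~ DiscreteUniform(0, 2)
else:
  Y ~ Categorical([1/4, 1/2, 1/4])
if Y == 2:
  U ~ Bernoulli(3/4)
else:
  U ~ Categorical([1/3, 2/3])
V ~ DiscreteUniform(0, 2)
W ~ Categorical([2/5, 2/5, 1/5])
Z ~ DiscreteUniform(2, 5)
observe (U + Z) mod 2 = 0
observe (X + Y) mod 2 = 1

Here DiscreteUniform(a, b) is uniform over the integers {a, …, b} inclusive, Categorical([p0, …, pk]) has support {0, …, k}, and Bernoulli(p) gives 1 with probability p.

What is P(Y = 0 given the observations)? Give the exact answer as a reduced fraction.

Enumerate traces; 180 have nonzero weight after conditioning:
  (X=1, Y=0, U=0, V=0, W=0, Z=2) weight 1/1080
  (X=1, Y=0, U=0, V=0, W=0, Z=4) weight 1/1080
  (X=1, Y=0, U=0, V=0, W=1, Z=2) weight 1/1080
  (X=1, Y=0, U=0, V=0, W=1, Z=4) weight 1/1080
  (X=1, Y=0, U=0, V=0, W=2, Z=2) weight 1/2160
  (X=1, Y=0, U=0, V=0, W=2, Z=4) weight 1/2160
  (X=1, Y=0, U=0, V=1, W=0, Z=2) weight 1/1080
  (X=1, Y=0, U=0, V=1, W=0, Z=4) weight 1/1080
  (X=1, Y=2, U=0, V=0, W=0, Z=2) weight 1/1440
  (X=2, Y=1, U=0, V=0, W=0, Z=2) weight 1/540
  … 170 more
Group by Y:
  weight(Y=0) = 7/72
  weight(Y=1) = 1/12
  weight(Y=2) = 7/72
Total weight = 7/72 + 1/12 + 7/72 = 5/18
P(Y=0 | obs) = 7/72 / 5/18 = 7/20
P(Y=1 | obs) = 1/12 / 5/18 = 3/10
P(Y=2 | obs) = 7/72 / 5/18 = 7/20

P(Y = 0 | obs) = 7/20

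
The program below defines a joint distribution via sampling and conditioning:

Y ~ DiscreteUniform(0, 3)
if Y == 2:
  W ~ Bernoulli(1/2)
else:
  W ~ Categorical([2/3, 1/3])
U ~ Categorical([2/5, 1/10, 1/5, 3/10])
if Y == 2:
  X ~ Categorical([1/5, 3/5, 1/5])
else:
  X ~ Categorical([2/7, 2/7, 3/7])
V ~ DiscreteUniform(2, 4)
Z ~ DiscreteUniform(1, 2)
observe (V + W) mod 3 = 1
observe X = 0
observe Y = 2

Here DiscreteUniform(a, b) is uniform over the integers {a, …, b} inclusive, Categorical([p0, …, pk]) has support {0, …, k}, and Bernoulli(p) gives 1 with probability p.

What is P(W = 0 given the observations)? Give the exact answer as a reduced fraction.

P(W = 0 | obs) = 1/2

Enumerate traces; 16 have nonzero weight after conditioning:
  (Y=2, W=0, U=0, X=0, V=4, Z=1) weight 1/600
  (Y=2, W=0, U=0, X=0, V=4, Z=2) weight 1/600
  (Y=2, W=0, U=1, X=0, V=4, Z=1) weight 1/2400
  (Y=2, W=0, U=1, X=0, V=4, Z=2) weight 1/2400
  (Y=2, W=0, U=2, X=0, V=4, Z=1) weight 1/1200
  (Y=2, W=0, U=2, X=0, V=4, Z=2) weight 1/1200
  (Y=2, W=0, U=3, X=0, V=4, Z=1) weight 1/800
  (Y=2, W=0, U=3, X=0, V=4, Z=2) weight 1/800
  (Y=2, W=1, U=0, X=0, V=3, Z=1) weight 1/600
  … 7 more
Group by W:
  weight(W=0) = 1/120
  weight(W=1) = 1/120
Total weight = 1/120 + 1/120 = 1/60
P(W=0 | obs) = 1/120 / 1/60 = 1/2
P(W=1 | obs) = 1/120 / 1/60 = 1/2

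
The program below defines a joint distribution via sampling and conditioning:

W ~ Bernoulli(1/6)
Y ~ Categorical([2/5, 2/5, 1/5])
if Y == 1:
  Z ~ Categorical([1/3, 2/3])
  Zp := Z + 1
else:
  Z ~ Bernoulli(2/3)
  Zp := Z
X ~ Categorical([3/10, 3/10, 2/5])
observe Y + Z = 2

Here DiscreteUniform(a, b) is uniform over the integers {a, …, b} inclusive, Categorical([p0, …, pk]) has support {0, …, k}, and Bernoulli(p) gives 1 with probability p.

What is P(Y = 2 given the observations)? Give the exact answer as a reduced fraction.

Enumerate traces; 12 have nonzero weight after conditioning:
  (W=0, Y=1, Z=1, X=0) weight 1/15
  (W=0, Y=1, Z=1, X=1) weight 1/15
  (W=0, Y=1, Z=1, X=2) weight 4/45
  (W=0, Y=2, Z=0, X=0) weight 1/60
  (W=0, Y=2, Z=0, X=1) weight 1/60
  (W=0, Y=2, Z=0, X=2) weight 1/45
  (W=1, Y=1, Z=1, X=0) weight 1/75
  (W=1, Y=1, Z=1, X=1) weight 1/75
  … 4 more
Group by Y:
  weight(Y=1) = 4/15
  weight(Y=2) = 1/15
Total weight = 4/15 + 1/15 = 1/3
P(Y=1 | obs) = 4/15 / 1/3 = 4/5
P(Y=2 | obs) = 1/15 / 1/3 = 1/5

P(Y = 2 | obs) = 1/5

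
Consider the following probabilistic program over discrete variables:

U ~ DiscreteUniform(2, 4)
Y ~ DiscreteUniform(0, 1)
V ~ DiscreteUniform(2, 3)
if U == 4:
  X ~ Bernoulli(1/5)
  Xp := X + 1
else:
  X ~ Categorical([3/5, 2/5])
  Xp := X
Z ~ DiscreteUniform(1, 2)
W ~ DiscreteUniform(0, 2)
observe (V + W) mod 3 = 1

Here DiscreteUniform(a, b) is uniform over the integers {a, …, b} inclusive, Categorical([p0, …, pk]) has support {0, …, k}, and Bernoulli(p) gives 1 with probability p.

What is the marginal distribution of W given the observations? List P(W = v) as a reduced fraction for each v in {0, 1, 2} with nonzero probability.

Enumerate traces; 48 have nonzero weight after conditioning:
  (U=2, Y=0, V=2, X=0, Z=1, W=2) weight 1/120
  (U=2, Y=0, V=2, X=0, Z=2, W=2) weight 1/120
  (U=2, Y=0, V=2, X=1, Z=1, W=2) weight 1/180
  (U=2, Y=0, V=2, X=1, Z=2, W=2) weight 1/180
  (U=2, Y=0, V=3, X=0, Z=1, W=1) weight 1/120
  (U=2, Y=0, V=3, X=0, Z=2, W=1) weight 1/120
  (U=2, Y=0, V=3, X=1, Z=1, W=1) weight 1/180
  (U=2, Y=0, V=3, X=1, Z=2, W=1) weight 1/180
  … 40 more
Group by W:
  weight(W=1) = 1/6
  weight(W=2) = 1/6
Total weight = 1/6 + 1/6 = 1/3
P(W=1 | obs) = 1/6 / 1/3 = 1/2
P(W=2 | obs) = 1/6 / 1/3 = 1/2

P(W=1) = 1/2, P(W=2) = 1/2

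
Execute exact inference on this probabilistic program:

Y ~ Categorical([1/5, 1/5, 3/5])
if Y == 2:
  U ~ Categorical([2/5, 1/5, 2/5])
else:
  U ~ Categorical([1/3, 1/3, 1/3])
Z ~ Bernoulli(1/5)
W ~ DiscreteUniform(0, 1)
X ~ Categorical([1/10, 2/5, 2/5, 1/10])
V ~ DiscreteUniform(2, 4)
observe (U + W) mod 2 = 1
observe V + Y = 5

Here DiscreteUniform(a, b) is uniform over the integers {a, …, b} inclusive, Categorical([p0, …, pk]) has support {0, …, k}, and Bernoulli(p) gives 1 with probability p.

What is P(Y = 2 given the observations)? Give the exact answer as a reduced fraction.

P(Y = 2 | obs) = 3/4

Enumerate traces; 48 have nonzero weight after conditioning:
  (Y=1, U=0, Z=0, W=1, X=0, V=4) weight 1/1125
  (Y=1, U=0, Z=0, W=1, X=1, V=4) weight 4/1125
  (Y=1, U=0, Z=0, W=1, X=2, V=4) weight 4/1125
  (Y=1, U=0, Z=0, W=1, X=3, V=4) weight 1/1125
  (Y=1, U=0, Z=1, W=1, X=0, V=4) weight 1/4500
  (Y=1, U=0, Z=1, W=1, X=1, V=4) weight 1/1125
  (Y=1, U=0, Z=1, W=1, X=2, V=4) weight 1/1125
  (Y=1, U=0, Z=1, W=1, X=3, V=4) weight 1/4500
  (Y=2, U=0, Z=0, W=1, X=0, V=3) weight 2/625
  … 39 more
Group by Y:
  weight(Y=1) = 1/30
  weight(Y=2) = 1/10
Total weight = 1/30 + 1/10 = 2/15
P(Y=1 | obs) = 1/30 / 2/15 = 1/4
P(Y=2 | obs) = 1/10 / 2/15 = 3/4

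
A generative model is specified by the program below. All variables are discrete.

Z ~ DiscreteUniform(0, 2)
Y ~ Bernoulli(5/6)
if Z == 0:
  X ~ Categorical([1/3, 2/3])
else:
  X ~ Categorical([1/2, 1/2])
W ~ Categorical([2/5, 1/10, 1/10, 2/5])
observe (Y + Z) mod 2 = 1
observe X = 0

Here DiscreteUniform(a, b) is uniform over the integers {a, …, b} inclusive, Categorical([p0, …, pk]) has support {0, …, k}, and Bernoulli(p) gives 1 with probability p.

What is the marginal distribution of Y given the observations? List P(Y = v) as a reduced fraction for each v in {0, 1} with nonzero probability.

P(Y=0) = 3/28, P(Y=1) = 25/28

Enumerate traces; 12 have nonzero weight after conditioning:
  (Z=0, Y=1, X=0, W=0) weight 1/27
  (Z=0, Y=1, X=0, W=1) weight 1/108
  (Z=0, Y=1, X=0, W=2) weight 1/108
  (Z=0, Y=1, X=0, W=3) weight 1/27
  (Z=1, Y=0, X=0, W=0) weight 1/90
  (Z=1, Y=0, X=0, W=1) weight 1/360
  (Z=1, Y=0, X=0, W=2) weight 1/360
  (Z=1, Y=0, X=0, W=3) weight 1/90
  … 4 more
Group by Y:
  weight(Y=0) = 1/36
  weight(Y=1) = 25/108
Total weight = 1/36 + 25/108 = 7/27
P(Y=0 | obs) = 1/36 / 7/27 = 3/28
P(Y=1 | obs) = 25/108 / 7/27 = 25/28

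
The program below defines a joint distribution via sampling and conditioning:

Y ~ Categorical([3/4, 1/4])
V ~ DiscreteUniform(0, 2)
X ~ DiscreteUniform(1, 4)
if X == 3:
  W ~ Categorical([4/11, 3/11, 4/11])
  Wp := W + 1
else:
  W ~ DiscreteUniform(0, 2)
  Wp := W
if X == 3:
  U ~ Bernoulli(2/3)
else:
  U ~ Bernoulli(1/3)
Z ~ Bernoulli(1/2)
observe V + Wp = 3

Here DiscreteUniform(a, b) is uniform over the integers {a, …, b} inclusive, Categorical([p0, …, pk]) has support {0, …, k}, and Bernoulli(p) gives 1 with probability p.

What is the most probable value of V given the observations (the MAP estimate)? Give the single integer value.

argmax_v P(V = v | obs) = 2

Enumerate traces; 72 have nonzero weight after conditioning:
  (Y=0, V=0, X=3, W=2, U=0, Z=0) weight 1/264
  (Y=0, V=0, X=3, W=2, U=0, Z=1) weight 1/264
  (Y=0, V=0, X=3, W=2, U=1, Z=0) weight 1/132
  (Y=0, V=0, X=3, W=2, U=1, Z=1) weight 1/132
  (Y=0, V=1, X=1, W=2, U=0, Z=0) weight 1/144
  (Y=0, V=1, X=1, W=2, U=0, Z=1) weight 1/144
  (Y=0, V=1, X=1, W=2, U=1, Z=0) weight 1/288
  (Y=0, V=1, X=1, W=2, U=1, Z=1) weight 1/288
  (Y=0, V=2, X=1, W=1, U=0, Z=0) weight 1/144
  … 63 more
Group by V:
  weight(V=0) = 1/33
  weight(V=1) = 7/66
  weight(V=2) = 5/44
Total weight = 1/33 + 7/66 + 5/44 = 1/4
P(V=0 | obs) = 1/33 / 1/4 = 4/33
P(V=1 | obs) = 7/66 / 1/4 = 14/33
P(V=2 | obs) = 5/44 / 1/4 = 5/11
argmax = 2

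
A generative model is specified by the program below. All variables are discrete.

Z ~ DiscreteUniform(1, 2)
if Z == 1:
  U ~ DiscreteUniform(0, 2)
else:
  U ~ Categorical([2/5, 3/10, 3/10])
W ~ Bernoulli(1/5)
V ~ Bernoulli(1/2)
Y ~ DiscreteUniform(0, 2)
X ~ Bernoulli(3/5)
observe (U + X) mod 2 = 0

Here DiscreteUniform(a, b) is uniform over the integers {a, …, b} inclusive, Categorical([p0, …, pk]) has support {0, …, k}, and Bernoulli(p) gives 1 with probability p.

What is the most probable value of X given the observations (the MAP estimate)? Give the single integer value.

argmax_v P(X = v | obs) = 0

Enumerate traces; 72 have nonzero weight after conditioning:
  (Z=1, U=0, W=0, V=0, Y=0, X=0) weight 2/225
  (Z=1, U=0, W=0, V=0, Y=1, X=0) weight 2/225
  (Z=1, U=0, W=0, V=0, Y=2, X=0) weight 2/225
  (Z=1, U=0, W=0, V=1, Y=0, X=0) weight 2/225
  (Z=1, U=0, W=0, V=1, Y=1, X=0) weight 2/225
  (Z=1, U=0, W=0, V=1, Y=2, X=0) weight 2/225
  (Z=1, U=0, W=1, V=0, Y=0, X=0) weight 1/450
  (Z=1, U=0, W=1, V=0, Y=1, X=0) weight 1/450
  (Z=1, U=1, W=0, V=0, Y=0, X=1) weight 1/75
  … 63 more
Group by X:
  weight(X=0) = 41/150
  weight(X=1) = 19/100
Total weight = 41/150 + 19/100 = 139/300
P(X=0 | obs) = 41/150 / 139/300 = 82/139
P(X=1 | obs) = 19/100 / 139/300 = 57/139
argmax = 0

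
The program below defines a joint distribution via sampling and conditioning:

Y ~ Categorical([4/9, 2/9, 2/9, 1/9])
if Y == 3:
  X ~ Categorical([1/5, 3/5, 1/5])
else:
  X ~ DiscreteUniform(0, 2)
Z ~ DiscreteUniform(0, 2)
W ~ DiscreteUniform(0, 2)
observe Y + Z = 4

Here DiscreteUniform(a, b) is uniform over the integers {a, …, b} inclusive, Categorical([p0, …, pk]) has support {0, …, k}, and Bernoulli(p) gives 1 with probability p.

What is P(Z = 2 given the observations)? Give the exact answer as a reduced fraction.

Enumerate traces; 18 have nonzero weight after conditioning:
  (Y=2, X=0, Z=2, W=0) weight 2/243
  (Y=2, X=0, Z=2, W=1) weight 2/243
  (Y=2, X=0, Z=2, W=2) weight 2/243
  (Y=2, X=1, Z=2, W=0) weight 2/243
  (Y=2, X=1, Z=2, W=1) weight 2/243
  (Y=2, X=1, Z=2, W=2) weight 2/243
  (Y=2, X=2, Z=2, W=0) weight 2/243
  (Y=2, X=2, Z=2, W=1) weight 2/243
  (Y=3, X=0, Z=1, W=0) weight 1/405
  … 9 more
Group by Z:
  weight(Z=1) = 1/27
  weight(Z=2) = 2/27
Total weight = 1/27 + 2/27 = 1/9
P(Z=1 | obs) = 1/27 / 1/9 = 1/3
P(Z=2 | obs) = 2/27 / 1/9 = 2/3

P(Z = 2 | obs) = 2/3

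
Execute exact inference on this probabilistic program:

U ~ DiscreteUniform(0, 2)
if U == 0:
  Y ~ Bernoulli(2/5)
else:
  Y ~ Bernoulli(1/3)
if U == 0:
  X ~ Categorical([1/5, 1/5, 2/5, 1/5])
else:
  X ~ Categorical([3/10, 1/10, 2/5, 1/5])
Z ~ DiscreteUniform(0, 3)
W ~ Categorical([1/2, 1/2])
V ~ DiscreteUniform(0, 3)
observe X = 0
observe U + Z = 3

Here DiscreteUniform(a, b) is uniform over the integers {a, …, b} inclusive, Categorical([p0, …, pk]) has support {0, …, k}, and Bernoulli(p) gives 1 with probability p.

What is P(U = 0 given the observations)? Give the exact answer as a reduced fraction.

Enumerate traces; 48 have nonzero weight after conditioning:
  (U=0, Y=0, X=0, Z=3, W=0, V=0) weight 1/800
  (U=0, Y=0, X=0, Z=3, W=0, V=1) weight 1/800
  (U=0, Y=0, X=0, Z=3, W=0, V=2) weight 1/800
  (U=0, Y=0, X=0, Z=3, W=0, V=3) weight 1/800
  (U=0, Y=0, X=0, Z=3, W=1, V=0) weight 1/800
  (U=0, Y=0, X=0, Z=3, W=1, V=1) weight 1/800
  (U=0, Y=0, X=0, Z=3, W=1, V=2) weight 1/800
  (U=0, Y=0, X=0, Z=3, W=1, V=3) weight 1/800
  (U=1, Y=0, X=0, Z=2, W=0, V=0) weight 1/480
  (U=2, Y=0, X=0, Z=1, W=0, V=0) weight 1/480
  … 38 more
Group by U:
  weight(U=0) = 1/60
  weight(U=1) = 1/40
  weight(U=2) = 1/40
Total weight = 1/60 + 1/40 + 1/40 = 1/15
P(U=0 | obs) = 1/60 / 1/15 = 1/4
P(U=1 | obs) = 1/40 / 1/15 = 3/8
P(U=2 | obs) = 1/40 / 1/15 = 3/8

P(U = 0 | obs) = 1/4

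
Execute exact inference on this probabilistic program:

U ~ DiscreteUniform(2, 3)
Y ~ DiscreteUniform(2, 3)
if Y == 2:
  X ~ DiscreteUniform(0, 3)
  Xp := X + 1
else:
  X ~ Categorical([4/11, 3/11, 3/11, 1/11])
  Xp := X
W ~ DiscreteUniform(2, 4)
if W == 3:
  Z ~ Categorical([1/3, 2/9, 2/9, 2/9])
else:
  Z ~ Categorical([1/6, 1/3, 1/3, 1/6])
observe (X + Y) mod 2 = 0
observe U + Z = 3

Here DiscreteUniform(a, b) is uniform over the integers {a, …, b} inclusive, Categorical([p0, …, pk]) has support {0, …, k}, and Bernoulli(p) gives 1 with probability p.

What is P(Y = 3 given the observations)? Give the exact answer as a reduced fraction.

P(Y = 3 | obs) = 8/19

Enumerate traces; 24 have nonzero weight after conditioning:
  (U=2, Y=2, X=0, W=2, Z=1) weight 1/144
  (U=2, Y=2, X=0, W=3, Z=1) weight 1/216
  (U=2, Y=2, X=0, W=4, Z=1) weight 1/144
  (U=2, Y=2, X=2, W=2, Z=1) weight 1/144
  (U=2, Y=2, X=2, W=3, Z=1) weight 1/216
  (U=2, Y=2, X=2, W=4, Z=1) weight 1/144
  (U=2, Y=3, X=1, W=2, Z=1) weight 1/132
  (U=2, Y=3, X=1, W=3, Z=1) weight 1/198
  … 16 more
Group by Y:
  weight(Y=2) = 7/108
  weight(Y=3) = 14/297
Total weight = 7/108 + 14/297 = 133/1188
P(Y=2 | obs) = 7/108 / 133/1188 = 11/19
P(Y=3 | obs) = 14/297 / 133/1188 = 8/19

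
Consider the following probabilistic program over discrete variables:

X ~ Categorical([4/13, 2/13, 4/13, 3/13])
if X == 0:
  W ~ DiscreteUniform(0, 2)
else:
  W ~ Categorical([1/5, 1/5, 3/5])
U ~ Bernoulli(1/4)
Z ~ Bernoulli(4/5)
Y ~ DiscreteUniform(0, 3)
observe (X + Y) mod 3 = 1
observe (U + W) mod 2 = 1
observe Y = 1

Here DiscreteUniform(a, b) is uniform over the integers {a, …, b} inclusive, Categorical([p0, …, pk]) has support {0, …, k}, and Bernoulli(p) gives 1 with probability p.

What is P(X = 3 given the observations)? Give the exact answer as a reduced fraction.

Enumerate traces; 12 have nonzero weight after conditioning:
  (X=0, W=0, U=1, Z=0, Y=1) weight 1/780
  (X=0, W=0, U=1, Z=1, Y=1) weight 1/195
  (X=0, W=1, U=0, Z=0, Y=1) weight 1/260
  (X=0, W=1, U=0, Z=1, Y=1) weight 1/65
  (X=0, W=2, U=1, Z=0, Y=1) weight 1/780
  (X=0, W=2, U=1, Z=1, Y=1) weight 1/195
  (X=3, W=0, U=1, Z=0, Y=1) weight 3/5200
  (X=3, W=0, U=1, Z=1, Y=1) weight 3/1300
  … 4 more
Group by X:
  weight(X=0) = 5/156
  weight(X=3) = 21/1040
Total weight = 5/156 + 21/1040 = 163/3120
P(X=0 | obs) = 5/156 / 163/3120 = 100/163
P(X=3 | obs) = 21/1040 / 163/3120 = 63/163

P(X = 3 | obs) = 63/163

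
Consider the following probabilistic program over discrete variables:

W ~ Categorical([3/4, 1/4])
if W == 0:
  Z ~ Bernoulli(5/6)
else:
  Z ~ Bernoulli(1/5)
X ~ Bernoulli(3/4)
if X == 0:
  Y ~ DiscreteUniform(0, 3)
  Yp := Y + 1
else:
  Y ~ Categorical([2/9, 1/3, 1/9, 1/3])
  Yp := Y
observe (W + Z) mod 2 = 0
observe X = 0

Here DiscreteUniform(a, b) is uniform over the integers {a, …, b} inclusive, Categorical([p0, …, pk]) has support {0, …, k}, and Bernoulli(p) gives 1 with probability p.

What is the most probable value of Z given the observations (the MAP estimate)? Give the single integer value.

argmax_v P(Z = v | obs) = 0

Enumerate traces; 8 have nonzero weight after conditioning:
  (W=0, Z=0, X=0, Y=0) weight 1/128
  (W=0, Z=0, X=0, Y=1) weight 1/128
  (W=0, Z=0, X=0, Y=2) weight 1/128
  (W=0, Z=0, X=0, Y=3) weight 1/128
  (W=1, Z=1, X=0, Y=0) weight 1/320
  (W=1, Z=1, X=0, Y=1) weight 1/320
  (W=1, Z=1, X=0, Y=2) weight 1/320
  (W=1, Z=1, X=0, Y=3) weight 1/320
Group by Z:
  weight(Z=0) = 1/32
  weight(Z=1) = 1/80
Total weight = 1/32 + 1/80 = 7/160
P(Z=0 | obs) = 1/32 / 7/160 = 5/7
P(Z=1 | obs) = 1/80 / 7/160 = 2/7
argmax = 0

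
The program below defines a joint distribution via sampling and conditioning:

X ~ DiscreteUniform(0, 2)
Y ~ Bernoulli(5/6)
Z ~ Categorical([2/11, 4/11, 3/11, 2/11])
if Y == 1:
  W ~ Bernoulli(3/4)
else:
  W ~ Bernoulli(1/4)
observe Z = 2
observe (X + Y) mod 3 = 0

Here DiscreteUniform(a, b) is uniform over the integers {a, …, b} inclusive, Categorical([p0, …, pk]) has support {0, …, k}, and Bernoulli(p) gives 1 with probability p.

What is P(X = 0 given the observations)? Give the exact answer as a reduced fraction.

Enumerate traces; 4 have nonzero weight after conditioning:
  (X=0, Y=0, Z=2, W=0) weight 1/88
  (X=0, Y=0, Z=2, W=1) weight 1/264
  (X=2, Y=1, Z=2, W=0) weight 5/264
  (X=2, Y=1, Z=2, W=1) weight 5/88
Group by X:
  weight(X=0) = 1/66
  weight(X=2) = 5/66
Total weight = 1/66 + 5/66 = 1/11
P(X=0 | obs) = 1/66 / 1/11 = 1/6
P(X=2 | obs) = 5/66 / 1/11 = 5/6

P(X = 0 | obs) = 1/6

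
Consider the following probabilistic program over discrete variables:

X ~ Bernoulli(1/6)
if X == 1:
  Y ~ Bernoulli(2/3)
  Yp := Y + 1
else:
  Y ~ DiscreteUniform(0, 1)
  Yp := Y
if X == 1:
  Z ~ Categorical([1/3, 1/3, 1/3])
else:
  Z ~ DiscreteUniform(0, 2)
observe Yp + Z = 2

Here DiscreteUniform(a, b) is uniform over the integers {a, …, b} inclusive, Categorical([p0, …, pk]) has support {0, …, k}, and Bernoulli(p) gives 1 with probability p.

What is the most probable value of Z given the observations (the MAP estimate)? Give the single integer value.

argmax_v P(Z = v | obs) = 1

Enumerate traces; 4 have nonzero weight after conditioning:
  (X=0, Y=0, Z=2) weight 5/36
  (X=0, Y=1, Z=1) weight 5/36
  (X=1, Y=0, Z=1) weight 1/54
  (X=1, Y=1, Z=0) weight 1/27
Group by Z:
  weight(Z=0) = 1/27
  weight(Z=1) = 17/108
  weight(Z=2) = 5/36
Total weight = 1/27 + 17/108 + 5/36 = 1/3
P(Z=0 | obs) = 1/27 / 1/3 = 1/9
P(Z=1 | obs) = 17/108 / 1/3 = 17/36
P(Z=2 | obs) = 5/36 / 1/3 = 5/12
argmax = 1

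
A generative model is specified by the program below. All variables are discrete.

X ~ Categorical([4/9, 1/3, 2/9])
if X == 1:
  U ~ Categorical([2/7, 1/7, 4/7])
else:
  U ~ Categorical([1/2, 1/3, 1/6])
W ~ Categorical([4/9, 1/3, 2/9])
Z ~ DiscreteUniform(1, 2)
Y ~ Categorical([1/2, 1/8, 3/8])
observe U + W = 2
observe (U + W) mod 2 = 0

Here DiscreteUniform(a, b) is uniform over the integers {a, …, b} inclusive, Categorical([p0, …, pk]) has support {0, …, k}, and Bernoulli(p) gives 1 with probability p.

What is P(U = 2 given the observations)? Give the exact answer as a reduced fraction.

Enumerate traces; 54 have nonzero weight after conditioning:
  (X=0, U=0, W=2, Z=1, Y=0) weight 1/81
  (X=0, U=0, W=2, Z=1, Y=1) weight 1/324
  (X=0, U=0, W=2, Z=1, Y=2) weight 1/108
  (X=0, U=0, W=2, Z=2, Y=0) weight 1/81
  (X=0, U=0, W=2, Z=2, Y=1) weight 1/324
  (X=0, U=0, W=2, Z=2, Y=2) weight 1/108
  (X=0, U=1, W=1, Z=1, Y=0) weight 1/81
  (X=0, U=1, W=1, Z=1, Y=1) weight 1/324
  (X=0, U=2, W=0, Z=1, Y=0) weight 2/243
  … 45 more
Group by U:
  weight(U=0) = 2/21
  weight(U=1) = 17/189
  weight(U=2) = 76/567
Total weight = 2/21 + 17/189 + 76/567 = 181/567
P(U=0 | obs) = 2/21 / 181/567 = 54/181
P(U=1 | obs) = 17/189 / 181/567 = 51/181
P(U=2 | obs) = 76/567 / 181/567 = 76/181

P(U = 2 | obs) = 76/181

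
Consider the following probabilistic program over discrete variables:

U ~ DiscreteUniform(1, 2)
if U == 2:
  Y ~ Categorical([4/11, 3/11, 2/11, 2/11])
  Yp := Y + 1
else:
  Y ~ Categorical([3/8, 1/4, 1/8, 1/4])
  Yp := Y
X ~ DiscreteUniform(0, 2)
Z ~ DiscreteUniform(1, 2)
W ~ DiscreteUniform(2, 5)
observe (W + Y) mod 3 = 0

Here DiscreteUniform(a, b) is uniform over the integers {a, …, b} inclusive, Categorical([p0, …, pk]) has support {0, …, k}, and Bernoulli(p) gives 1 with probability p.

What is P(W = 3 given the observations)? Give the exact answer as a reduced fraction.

P(W = 3 | obs) = 103/222

Enumerate traces; 60 have nonzero weight after conditioning:
  (U=1, Y=0, X=0, Z=1, W=3) weight 1/128
  (U=1, Y=0, X=0, Z=2, W=3) weight 1/128
  (U=1, Y=0, X=1, Z=1, W=3) weight 1/128
  (U=1, Y=0, X=1, Z=2, W=3) weight 1/128
  (U=1, Y=0, X=2, Z=1, W=3) weight 1/128
  (U=1, Y=0, X=2, Z=2, W=3) weight 1/128
  (U=1, Y=1, X=0, Z=1, W=2) weight 1/192
  (U=1, Y=1, X=0, Z=1, W=5) weight 1/192
  (U=1, Y=2, X=0, Z=1, W=4) weight 1/384
  … 51 more
Group by W:
  weight(W=2) = 23/352
  weight(W=3) = 103/704
  weight(W=4) = 27/704
  weight(W=5) = 23/352
Total weight = 23/352 + 103/704 + 27/704 + 23/352 = 111/352
P(W=2 | obs) = 23/352 / 111/352 = 23/111
P(W=3 | obs) = 103/704 / 111/352 = 103/222
P(W=4 | obs) = 27/704 / 111/352 = 9/74
P(W=5 | obs) = 23/352 / 111/352 = 23/111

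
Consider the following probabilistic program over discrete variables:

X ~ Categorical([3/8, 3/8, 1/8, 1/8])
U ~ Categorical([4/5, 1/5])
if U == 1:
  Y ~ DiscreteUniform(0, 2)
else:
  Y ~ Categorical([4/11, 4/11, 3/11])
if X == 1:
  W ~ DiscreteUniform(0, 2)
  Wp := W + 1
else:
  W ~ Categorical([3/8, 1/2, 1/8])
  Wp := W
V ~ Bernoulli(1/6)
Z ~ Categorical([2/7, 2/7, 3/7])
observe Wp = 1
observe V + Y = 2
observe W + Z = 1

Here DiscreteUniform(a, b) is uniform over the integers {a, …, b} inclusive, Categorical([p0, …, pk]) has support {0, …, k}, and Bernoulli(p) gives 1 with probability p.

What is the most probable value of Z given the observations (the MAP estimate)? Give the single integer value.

argmax_v P(Z = v | obs) = 0

Enumerate traces; 16 have nonzero weight after conditioning:
  (X=0, U=0, Y=1, W=1, V=1, Z=0) weight 1/385
  (X=0, U=0, Y=2, W=1, V=0, Z=0) weight 3/308
  (X=0, U=1, Y=1, W=1, V=1, Z=0) weight 1/1680
  (X=0, U=1, Y=2, W=1, V=0, Z=0) weight 1/336
  (X=1, U=0, Y=1, W=0, V=1, Z=1) weight 2/1155
  (X=1, U=0, Y=2, W=0, V=0, Z=1) weight 1/154
  (X=1, U=1, Y=1, W=0, V=1, Z=1) weight 1/2520
  (X=1, U=1, Y=2, W=0, V=0, Z=1) weight 1/504
  … 8 more
Group by Z:
  weight(Z=0) = 7/264
  weight(Z=1) = 7/660
Total weight = 7/264 + 7/660 = 49/1320
P(Z=0 | obs) = 7/264 / 49/1320 = 5/7
P(Z=1 | obs) = 7/660 / 49/1320 = 2/7
argmax = 0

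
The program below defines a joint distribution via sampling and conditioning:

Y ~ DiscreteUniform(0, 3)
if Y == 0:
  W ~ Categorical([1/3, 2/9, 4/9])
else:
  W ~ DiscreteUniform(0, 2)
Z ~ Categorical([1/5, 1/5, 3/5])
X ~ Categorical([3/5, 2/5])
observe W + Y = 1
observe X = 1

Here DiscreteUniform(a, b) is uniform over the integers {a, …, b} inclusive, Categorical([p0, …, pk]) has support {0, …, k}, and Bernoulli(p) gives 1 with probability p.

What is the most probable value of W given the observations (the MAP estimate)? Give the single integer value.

argmax_v P(W = v | obs) = 0

Enumerate traces; 6 have nonzero weight after conditioning:
  (Y=0, W=1, Z=0, X=1) weight 1/225
  (Y=0, W=1, Z=1, X=1) weight 1/225
  (Y=0, W=1, Z=2, X=1) weight 1/75
  (Y=1, W=0, Z=0, X=1) weight 1/150
  (Y=1, W=0, Z=1, X=1) weight 1/150
  (Y=1, W=0, Z=2, X=1) weight 1/50
Group by W:
  weight(W=0) = 1/30
  weight(W=1) = 1/45
Total weight = 1/30 + 1/45 = 1/18
P(W=0 | obs) = 1/30 / 1/18 = 3/5
P(W=1 | obs) = 1/45 / 1/18 = 2/5
argmax = 0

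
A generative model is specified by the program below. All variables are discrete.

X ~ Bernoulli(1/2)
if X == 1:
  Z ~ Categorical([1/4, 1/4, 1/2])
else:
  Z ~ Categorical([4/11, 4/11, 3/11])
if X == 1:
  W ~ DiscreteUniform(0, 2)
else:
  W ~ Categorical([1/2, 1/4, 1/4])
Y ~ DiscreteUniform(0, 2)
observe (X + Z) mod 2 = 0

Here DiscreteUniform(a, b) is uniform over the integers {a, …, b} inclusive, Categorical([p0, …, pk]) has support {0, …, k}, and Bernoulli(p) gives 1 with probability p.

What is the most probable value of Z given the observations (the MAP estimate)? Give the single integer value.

Enumerate traces; 27 have nonzero weight after conditioning:
  (X=0, Z=0, W=0, Y=0) weight 1/33
  (X=0, Z=0, W=0, Y=1) weight 1/33
  (X=0, Z=0, W=0, Y=2) weight 1/33
  (X=0, Z=0, W=1, Y=0) weight 1/66
  (X=0, Z=0, W=1, Y=1) weight 1/66
  (X=0, Z=0, W=1, Y=2) weight 1/66
  (X=0, Z=0, W=2, Y=0) weight 1/66
  (X=0, Z=0, W=2, Y=1) weight 1/66
  (X=0, Z=2, W=0, Y=0) weight 1/44
  (X=1, Z=1, W=0, Y=0) weight 1/72
  … 17 more
Group by Z:
  weight(Z=0) = 2/11
  weight(Z=1) = 1/8
  weight(Z=2) = 3/22
Total weight = 2/11 + 1/8 + 3/22 = 39/88
P(Z=0 | obs) = 2/11 / 39/88 = 16/39
P(Z=1 | obs) = 1/8 / 39/88 = 11/39
P(Z=2 | obs) = 3/22 / 39/88 = 4/13
argmax = 0

argmax_v P(Z = v | obs) = 0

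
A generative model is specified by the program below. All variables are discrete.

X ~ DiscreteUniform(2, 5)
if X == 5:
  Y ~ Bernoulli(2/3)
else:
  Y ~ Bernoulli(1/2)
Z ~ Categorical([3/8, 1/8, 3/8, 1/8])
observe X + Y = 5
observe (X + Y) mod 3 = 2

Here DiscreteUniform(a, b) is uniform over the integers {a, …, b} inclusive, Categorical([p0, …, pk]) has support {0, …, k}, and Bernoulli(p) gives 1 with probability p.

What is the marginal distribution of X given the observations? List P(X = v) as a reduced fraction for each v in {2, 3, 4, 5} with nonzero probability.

P(X=4) = 3/5, P(X=5) = 2/5

Enumerate traces; 8 have nonzero weight after conditioning:
  (X=4, Y=1, Z=0) weight 3/64
  (X=4, Y=1, Z=1) weight 1/64
  (X=4, Y=1, Z=2) weight 3/64
  (X=4, Y=1, Z=3) weight 1/64
  (X=5, Y=0, Z=0) weight 1/32
  (X=5, Y=0, Z=1) weight 1/96
  (X=5, Y=0, Z=2) weight 1/32
  (X=5, Y=0, Z=3) weight 1/96
Group by X:
  weight(X=4) = 1/8
  weight(X=5) = 1/12
Total weight = 1/8 + 1/12 = 5/24
P(X=4 | obs) = 1/8 / 5/24 = 3/5
P(X=5 | obs) = 1/12 / 5/24 = 2/5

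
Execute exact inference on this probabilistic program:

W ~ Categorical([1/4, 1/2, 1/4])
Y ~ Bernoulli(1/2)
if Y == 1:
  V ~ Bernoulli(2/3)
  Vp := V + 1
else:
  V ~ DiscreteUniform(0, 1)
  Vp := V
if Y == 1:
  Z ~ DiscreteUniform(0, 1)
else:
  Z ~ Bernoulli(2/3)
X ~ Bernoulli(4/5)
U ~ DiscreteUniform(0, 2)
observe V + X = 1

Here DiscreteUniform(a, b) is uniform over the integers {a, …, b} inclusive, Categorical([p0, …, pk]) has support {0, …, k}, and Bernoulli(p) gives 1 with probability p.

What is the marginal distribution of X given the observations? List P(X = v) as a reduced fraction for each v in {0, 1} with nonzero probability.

Enumerate traces; 72 have nonzero weight after conditioning:
  (W=0, Y=0, V=0, Z=0, X=1, U=0) weight 1/180
  (W=0, Y=0, V=0, Z=0, X=1, U=1) weight 1/180
  (W=0, Y=0, V=0, Z=0, X=1, U=2) weight 1/180
  (W=0, Y=0, V=0, Z=1, X=1, U=0) weight 1/90
  (W=0, Y=0, V=0, Z=1, X=1, U=1) weight 1/90
  (W=0, Y=0, V=0, Z=1, X=1, U=2) weight 1/90
  (W=0, Y=0, V=1, Z=0, X=0, U=0) weight 1/720
  (W=0, Y=0, V=1, Z=0, X=0, U=1) weight 1/720
  … 64 more
Group by X:
  weight(X=0) = 7/60
  weight(X=1) = 1/3
Total weight = 7/60 + 1/3 = 9/20
P(X=0 | obs) = 7/60 / 9/20 = 7/27
P(X=1 | obs) = 1/3 / 9/20 = 20/27

P(X=0) = 7/27, P(X=1) = 20/27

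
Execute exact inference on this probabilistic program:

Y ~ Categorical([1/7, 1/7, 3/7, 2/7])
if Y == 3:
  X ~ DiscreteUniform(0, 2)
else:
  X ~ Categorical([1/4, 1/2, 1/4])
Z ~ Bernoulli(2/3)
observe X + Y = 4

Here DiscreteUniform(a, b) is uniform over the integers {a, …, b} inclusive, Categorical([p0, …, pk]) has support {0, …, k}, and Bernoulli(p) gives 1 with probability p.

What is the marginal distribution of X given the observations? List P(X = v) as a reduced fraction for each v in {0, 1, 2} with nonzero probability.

P(X=1) = 8/17, P(X=2) = 9/17

Enumerate traces; 4 have nonzero weight after conditioning:
  (Y=2, X=2, Z=0) weight 1/28
  (Y=2, X=2, Z=1) weight 1/14
  (Y=3, X=1, Z=0) weight 2/63
  (Y=3, X=1, Z=1) weight 4/63
Group by X:
  weight(X=1) = 2/21
  weight(X=2) = 3/28
Total weight = 2/21 + 3/28 = 17/84
P(X=1 | obs) = 2/21 / 17/84 = 8/17
P(X=2 | obs) = 3/28 / 17/84 = 9/17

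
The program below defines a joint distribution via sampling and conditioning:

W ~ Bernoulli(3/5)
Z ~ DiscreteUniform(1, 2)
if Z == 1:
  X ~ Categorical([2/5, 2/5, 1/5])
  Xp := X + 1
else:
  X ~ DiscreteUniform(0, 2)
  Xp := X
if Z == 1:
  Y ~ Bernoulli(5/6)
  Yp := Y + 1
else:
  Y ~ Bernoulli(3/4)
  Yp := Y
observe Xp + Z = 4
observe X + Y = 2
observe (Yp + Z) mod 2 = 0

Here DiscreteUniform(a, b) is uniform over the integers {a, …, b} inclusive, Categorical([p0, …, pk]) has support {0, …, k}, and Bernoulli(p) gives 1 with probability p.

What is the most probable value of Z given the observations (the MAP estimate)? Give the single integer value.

argmax_v P(Z = v | obs) = 2

Enumerate traces; 4 have nonzero weight after conditioning:
  (W=0, Z=1, X=2, Y=0) weight 1/150
  (W=0, Z=2, X=2, Y=0) weight 1/60
  (W=1, Z=1, X=2, Y=0) weight 1/100
  (W=1, Z=2, X=2, Y=0) weight 1/40
Group by Z:
  weight(Z=1) = 1/60
  weight(Z=2) = 1/24
Total weight = 1/60 + 1/24 = 7/120
P(Z=1 | obs) = 1/60 / 7/120 = 2/7
P(Z=2 | obs) = 1/24 / 7/120 = 5/7
argmax = 2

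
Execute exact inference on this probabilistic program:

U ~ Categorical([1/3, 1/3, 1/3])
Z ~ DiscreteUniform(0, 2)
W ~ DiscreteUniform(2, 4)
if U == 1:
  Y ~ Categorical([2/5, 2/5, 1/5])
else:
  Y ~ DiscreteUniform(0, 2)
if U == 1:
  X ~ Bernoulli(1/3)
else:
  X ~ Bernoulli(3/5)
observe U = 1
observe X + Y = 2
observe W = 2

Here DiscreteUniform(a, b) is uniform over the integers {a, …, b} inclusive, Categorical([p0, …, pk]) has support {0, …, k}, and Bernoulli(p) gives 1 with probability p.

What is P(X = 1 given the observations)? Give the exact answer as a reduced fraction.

Enumerate traces; 6 have nonzero weight after conditioning:
  (U=1, Z=0, W=2, Y=1, X=1) weight 2/405
  (U=1, Z=0, W=2, Y=2, X=0) weight 2/405
  (U=1, Z=1, W=2, Y=1, X=1) weight 2/405
  (U=1, Z=1, W=2, Y=2, X=0) weight 2/405
  (U=1, Z=2, W=2, Y=1, X=1) weight 2/405
  (U=1, Z=2, W=2, Y=2, X=0) weight 2/405
Group by X:
  weight(X=0) = 2/135
  weight(X=1) = 2/135
Total weight = 2/135 + 2/135 = 4/135
P(X=0 | obs) = 2/135 / 4/135 = 1/2
P(X=1 | obs) = 2/135 / 4/135 = 1/2

P(X = 1 | obs) = 1/2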